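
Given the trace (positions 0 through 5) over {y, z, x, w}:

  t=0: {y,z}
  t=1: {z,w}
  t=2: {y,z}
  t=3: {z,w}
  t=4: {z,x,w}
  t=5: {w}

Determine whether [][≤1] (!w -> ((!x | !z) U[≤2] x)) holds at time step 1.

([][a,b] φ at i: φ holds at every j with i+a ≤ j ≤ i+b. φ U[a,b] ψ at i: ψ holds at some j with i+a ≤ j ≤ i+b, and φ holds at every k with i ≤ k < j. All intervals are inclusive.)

Check (!w -> ((!x | !z) U[≤2] x)) at every j in [1,2]:
  j=1: antecedent false → ✓
  j=2: antecedent true; consequent holds → ✓
All positions satisfy it → formula holds.

Yes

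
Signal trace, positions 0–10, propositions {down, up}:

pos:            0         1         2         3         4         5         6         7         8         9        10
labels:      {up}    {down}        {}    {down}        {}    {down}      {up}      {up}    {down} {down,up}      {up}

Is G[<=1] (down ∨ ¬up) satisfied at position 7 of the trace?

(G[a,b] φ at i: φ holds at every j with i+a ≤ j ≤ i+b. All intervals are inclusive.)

No

Check (down ∨ ¬up) at every j in [7,8]:
  j=7: false
  j=8: true
Fails at j=7 → formula fails.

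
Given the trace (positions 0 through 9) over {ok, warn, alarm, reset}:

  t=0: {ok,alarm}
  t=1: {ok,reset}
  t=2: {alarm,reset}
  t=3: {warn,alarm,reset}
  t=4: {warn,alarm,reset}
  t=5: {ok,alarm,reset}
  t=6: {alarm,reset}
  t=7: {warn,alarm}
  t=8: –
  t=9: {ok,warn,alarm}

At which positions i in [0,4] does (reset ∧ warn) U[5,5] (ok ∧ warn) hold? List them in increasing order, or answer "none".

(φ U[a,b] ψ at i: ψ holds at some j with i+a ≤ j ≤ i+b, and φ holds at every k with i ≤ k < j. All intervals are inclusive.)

none

Evaluate at each i in [0,4]:
  i=0: ✗ (no rhs in [5,5])
  i=1: ✗ (no rhs in [6,6])
  i=2: ✗ (no rhs in [7,7])
  i=3: ✗ (no rhs in [8,8])
  i=4: ✗ (lhs fails at k=5 before rhs at j=9)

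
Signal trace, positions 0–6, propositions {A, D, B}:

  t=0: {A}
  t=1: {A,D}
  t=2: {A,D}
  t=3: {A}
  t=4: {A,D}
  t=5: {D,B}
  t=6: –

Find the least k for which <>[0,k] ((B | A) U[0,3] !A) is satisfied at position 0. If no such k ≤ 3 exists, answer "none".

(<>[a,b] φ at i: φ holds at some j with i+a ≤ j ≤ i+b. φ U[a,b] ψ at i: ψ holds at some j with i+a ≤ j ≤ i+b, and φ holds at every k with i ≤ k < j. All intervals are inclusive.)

Scan j = 0,1,… for ((B | A) U[0,3] !A):
  j=0: fails
  j=1: fails
  j=2: holds
First hit at j=2, so smallest k = 2-0 = 2.

2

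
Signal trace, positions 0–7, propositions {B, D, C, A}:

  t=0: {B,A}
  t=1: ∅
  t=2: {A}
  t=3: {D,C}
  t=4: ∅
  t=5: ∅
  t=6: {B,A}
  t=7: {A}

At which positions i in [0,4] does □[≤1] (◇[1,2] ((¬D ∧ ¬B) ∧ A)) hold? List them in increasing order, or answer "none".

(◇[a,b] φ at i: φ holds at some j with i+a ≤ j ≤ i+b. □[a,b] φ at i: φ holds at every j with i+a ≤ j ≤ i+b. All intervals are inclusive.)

0

Evaluate at each i in [0,4]:
  i=0: ✓ (all of [0,1])
  i=1: ✗ (fails at j=2)
  i=2: ✗ (fails at j=2)
  i=3: ✗ (fails at j=3)
  i=4: ✗ (fails at j=4)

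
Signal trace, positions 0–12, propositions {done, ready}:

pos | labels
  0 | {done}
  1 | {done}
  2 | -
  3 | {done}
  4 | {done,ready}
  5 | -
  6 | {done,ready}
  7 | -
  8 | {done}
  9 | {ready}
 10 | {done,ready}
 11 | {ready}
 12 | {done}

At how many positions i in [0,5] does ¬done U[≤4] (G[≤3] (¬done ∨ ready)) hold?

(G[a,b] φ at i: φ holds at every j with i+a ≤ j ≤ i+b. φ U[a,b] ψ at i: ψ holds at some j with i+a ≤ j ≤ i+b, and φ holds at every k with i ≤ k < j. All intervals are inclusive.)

Evaluate at each i in [0,5]:
  i=0: ✗ (lhs fails at k=0 before rhs at j=4)
  i=1: ✗ (lhs fails at k=1 before rhs at j=4)
  i=2: ✗ (lhs fails at k=3 before rhs at j=4)
  i=3: ✗ (lhs fails at k=3 before rhs at j=4)
  i=4: ✓ (rhs at j=4)
  i=5: ✗ (no rhs in [5,9])
Positions where it holds: {4} → 1.

1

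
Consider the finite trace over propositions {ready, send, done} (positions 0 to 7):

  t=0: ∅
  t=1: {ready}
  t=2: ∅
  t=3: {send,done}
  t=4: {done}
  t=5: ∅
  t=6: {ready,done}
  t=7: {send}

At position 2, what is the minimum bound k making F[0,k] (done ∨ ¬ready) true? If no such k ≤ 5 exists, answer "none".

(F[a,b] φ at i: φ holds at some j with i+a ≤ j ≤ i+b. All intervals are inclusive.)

Scan j = 2,3,… for (done ∨ ¬ready):
  j=2: holds
First hit at j=2, so smallest k = 2-2 = 0.

0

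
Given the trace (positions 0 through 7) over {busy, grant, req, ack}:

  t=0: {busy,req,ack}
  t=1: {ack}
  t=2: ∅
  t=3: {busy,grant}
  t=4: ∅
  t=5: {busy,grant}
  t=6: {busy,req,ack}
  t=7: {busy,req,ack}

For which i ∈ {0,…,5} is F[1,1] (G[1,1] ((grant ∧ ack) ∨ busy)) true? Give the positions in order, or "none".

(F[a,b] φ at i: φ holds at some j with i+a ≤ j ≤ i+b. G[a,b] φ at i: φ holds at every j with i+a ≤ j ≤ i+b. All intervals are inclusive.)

1, 3, 4, 5

Evaluate at each i in [0,5]:
  i=0: ✗ (none in [1,1])
  i=1: ✓ (witness j=2)
  i=2: ✗ (none in [3,3])
  i=3: ✓ (witness j=4)
  i=4: ✓ (witness j=5)
  i=5: ✓ (witness j=6)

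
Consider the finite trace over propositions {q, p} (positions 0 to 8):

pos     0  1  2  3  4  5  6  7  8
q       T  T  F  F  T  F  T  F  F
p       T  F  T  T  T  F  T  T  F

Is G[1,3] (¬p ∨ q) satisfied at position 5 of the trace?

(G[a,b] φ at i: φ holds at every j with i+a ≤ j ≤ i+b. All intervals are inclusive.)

Check (¬p ∨ q) at every j in [6,8]:
  j=6: true
  j=7: false
  j=8: true
Fails at j=7 → formula fails.

Does not hold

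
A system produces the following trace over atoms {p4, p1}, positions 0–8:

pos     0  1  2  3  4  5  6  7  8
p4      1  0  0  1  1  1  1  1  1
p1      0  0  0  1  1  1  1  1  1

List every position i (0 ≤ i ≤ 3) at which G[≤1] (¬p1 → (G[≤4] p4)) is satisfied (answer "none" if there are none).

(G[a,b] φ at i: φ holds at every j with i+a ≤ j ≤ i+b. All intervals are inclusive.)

3

Evaluate at each i in [0,3]:
  i=0: ✗ (fails at j=0)
  i=1: ✗ (fails at j=1)
  i=2: ✗ (fails at j=2)
  i=3: ✓ (all of [3,4])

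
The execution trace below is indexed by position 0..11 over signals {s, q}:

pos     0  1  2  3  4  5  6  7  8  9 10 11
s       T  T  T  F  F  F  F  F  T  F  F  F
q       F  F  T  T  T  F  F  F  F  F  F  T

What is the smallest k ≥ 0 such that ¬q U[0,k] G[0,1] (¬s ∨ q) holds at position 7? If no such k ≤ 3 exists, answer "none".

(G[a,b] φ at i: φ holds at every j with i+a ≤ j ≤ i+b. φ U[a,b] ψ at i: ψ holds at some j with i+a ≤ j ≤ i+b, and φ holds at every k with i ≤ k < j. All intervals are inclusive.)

Need earliest j ≥ 7 with G[0,1] (¬s ∨ q), and ¬q at every k in [7,j-1].
  j=7: rhs fails.
  j=8: rhs fails.
  j=9: rhs holds; lhs holds on [7,8]. k = 2.

2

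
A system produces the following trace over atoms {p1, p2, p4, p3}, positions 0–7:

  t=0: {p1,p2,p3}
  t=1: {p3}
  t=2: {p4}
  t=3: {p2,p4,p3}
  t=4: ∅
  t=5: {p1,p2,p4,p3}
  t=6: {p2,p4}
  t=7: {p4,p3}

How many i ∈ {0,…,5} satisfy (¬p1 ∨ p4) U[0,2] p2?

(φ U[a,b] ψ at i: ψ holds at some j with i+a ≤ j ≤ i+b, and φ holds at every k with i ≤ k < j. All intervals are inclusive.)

6

Evaluate at each i in [0,5]:
  i=0: ✓ (rhs at j=0)
  i=1: ✓ (rhs at j=3; lhs holds on [1,2])
  i=2: ✓ (rhs at j=3; lhs holds on [2,2])
  i=3: ✓ (rhs at j=3)
  i=4: ✓ (rhs at j=5; lhs holds on [4,4])
  i=5: ✓ (rhs at j=5)
Positions where it holds: {0, 1, 2, 3, 4, 5} → 6.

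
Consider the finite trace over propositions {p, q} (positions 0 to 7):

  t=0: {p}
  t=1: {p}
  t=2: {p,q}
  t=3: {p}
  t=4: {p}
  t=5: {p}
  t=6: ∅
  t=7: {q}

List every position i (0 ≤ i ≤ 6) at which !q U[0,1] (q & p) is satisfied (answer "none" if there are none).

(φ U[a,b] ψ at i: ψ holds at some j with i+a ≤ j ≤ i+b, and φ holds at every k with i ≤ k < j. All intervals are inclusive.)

Evaluate at each i in [0,6]:
  i=0: ✗ (no rhs in [0,1])
  i=1: ✓ (rhs at j=2; lhs holds on [1,1])
  i=2: ✓ (rhs at j=2)
  i=3: ✗ (no rhs in [3,4])
  i=4: ✗ (no rhs in [4,5])
  i=5: ✗ (no rhs in [5,6])
  i=6: ✗ (no rhs in [6,7])

1, 2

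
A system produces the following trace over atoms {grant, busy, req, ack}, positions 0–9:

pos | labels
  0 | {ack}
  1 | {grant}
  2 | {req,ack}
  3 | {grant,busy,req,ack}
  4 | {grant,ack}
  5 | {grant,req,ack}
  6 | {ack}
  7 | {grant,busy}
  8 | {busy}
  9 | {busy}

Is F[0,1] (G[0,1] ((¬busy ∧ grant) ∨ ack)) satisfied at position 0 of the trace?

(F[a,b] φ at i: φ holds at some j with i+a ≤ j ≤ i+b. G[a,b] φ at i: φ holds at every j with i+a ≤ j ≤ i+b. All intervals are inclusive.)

Check G[0,1] ((¬busy ∧ grant) ∨ ack) at each j in [0,1]:
  j=0: holds on [0,1]
  j=1: holds on [1,2]
Found at j=0 → formula holds.

True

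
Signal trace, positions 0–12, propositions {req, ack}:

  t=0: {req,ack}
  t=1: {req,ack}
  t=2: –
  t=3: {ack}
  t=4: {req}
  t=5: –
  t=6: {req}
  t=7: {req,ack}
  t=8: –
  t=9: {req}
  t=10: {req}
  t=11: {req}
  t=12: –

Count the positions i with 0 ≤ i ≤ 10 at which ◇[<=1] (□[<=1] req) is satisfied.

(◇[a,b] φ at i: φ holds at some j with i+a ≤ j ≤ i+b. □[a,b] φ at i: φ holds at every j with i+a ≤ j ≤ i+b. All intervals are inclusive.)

6

Evaluate at each i in [0,10]:
  i=0: ✓ (witness j=0)
  i=1: ✗ (none in [1,2])
  i=2: ✗ (none in [2,3])
  i=3: ✗ (none in [3,4])
  i=4: ✗ (none in [4,5])
  i=5: ✓ (witness j=6)
  i=6: ✓ (witness j=6)
  i=7: ✗ (none in [7,8])
  i=8: ✓ (witness j=9)
  i=9: ✓ (witness j=9)
  i=10: ✓ (witness j=10)
Positions where it holds: {0, 5, 6, 8, 9, 10} → 6.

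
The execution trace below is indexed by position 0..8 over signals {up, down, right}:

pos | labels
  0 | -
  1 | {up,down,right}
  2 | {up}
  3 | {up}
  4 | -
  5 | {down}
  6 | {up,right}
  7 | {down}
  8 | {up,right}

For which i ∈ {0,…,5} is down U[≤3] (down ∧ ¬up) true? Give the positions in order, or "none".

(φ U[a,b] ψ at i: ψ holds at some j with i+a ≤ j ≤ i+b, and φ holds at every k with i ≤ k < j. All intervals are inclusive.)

Evaluate at each i in [0,5]:
  i=0: ✗ (no rhs in [0,3])
  i=1: ✗ (no rhs in [1,4])
  i=2: ✗ (lhs fails at k=2 before rhs at j=5)
  i=3: ✗ (lhs fails at k=3 before rhs at j=5)
  i=4: ✗ (lhs fails at k=4 before rhs at j=5)
  i=5: ✓ (rhs at j=5)

5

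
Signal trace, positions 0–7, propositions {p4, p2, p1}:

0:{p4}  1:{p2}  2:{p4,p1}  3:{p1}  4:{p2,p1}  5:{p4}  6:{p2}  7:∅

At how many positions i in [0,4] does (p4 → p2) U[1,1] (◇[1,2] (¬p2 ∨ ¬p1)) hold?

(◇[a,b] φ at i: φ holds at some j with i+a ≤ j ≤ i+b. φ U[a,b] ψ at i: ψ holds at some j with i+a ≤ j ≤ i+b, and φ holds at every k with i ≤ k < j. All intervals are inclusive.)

Evaluate at each i in [0,4]:
  i=0: ✗ (lhs fails at k=0 before rhs at j=1)
  i=1: ✓ (rhs at j=2; lhs holds on [1,1])
  i=2: ✗ (lhs fails at k=2 before rhs at j=3)
  i=3: ✓ (rhs at j=4; lhs holds on [3,3])
  i=4: ✓ (rhs at j=5; lhs holds on [4,4])
Positions where it holds: {1, 3, 4} → 3.

3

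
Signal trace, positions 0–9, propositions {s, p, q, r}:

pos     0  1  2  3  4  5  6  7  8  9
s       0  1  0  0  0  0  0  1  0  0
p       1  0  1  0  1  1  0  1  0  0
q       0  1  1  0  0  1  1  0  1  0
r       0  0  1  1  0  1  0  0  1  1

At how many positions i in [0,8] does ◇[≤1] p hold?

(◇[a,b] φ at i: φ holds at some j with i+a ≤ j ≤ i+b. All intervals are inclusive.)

8

Evaluate at each i in [0,8]:
  i=0: ✓ (witness j=0)
  i=1: ✓ (witness j=2)
  i=2: ✓ (witness j=2)
  i=3: ✓ (witness j=4)
  i=4: ✓ (witness j=4)
  i=5: ✓ (witness j=5)
  i=6: ✓ (witness j=7)
  i=7: ✓ (witness j=7)
  i=8: ✗ (none in [8,9])
Positions where it holds: {0, 1, 2, 3, 4, 5, 6, 7} → 8.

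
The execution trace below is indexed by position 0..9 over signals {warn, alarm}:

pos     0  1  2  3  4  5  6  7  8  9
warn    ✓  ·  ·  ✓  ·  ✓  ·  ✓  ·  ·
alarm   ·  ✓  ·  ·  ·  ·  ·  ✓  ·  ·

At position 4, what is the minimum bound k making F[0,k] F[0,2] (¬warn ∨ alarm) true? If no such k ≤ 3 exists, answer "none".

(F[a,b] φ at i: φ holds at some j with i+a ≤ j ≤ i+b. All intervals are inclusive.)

0

Scan j = 4,5,… for F[0,2] (¬warn ∨ alarm):
  j=4: holds
First hit at j=4, so smallest k = 4-4 = 0.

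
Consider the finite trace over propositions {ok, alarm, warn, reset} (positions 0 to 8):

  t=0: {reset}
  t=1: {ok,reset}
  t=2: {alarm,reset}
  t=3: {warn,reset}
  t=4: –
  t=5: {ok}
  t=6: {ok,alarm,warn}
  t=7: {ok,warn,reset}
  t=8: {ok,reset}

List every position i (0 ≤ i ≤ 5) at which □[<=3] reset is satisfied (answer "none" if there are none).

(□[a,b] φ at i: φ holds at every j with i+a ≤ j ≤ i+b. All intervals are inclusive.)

0

Evaluate at each i in [0,5]:
  i=0: ✓ (all of [0,3])
  i=1: ✗ (fails at j=4)
  i=2: ✗ (fails at j=4)
  i=3: ✗ (fails at j=4)
  i=4: ✗ (fails at j=4)
  i=5: ✗ (fails at j=5)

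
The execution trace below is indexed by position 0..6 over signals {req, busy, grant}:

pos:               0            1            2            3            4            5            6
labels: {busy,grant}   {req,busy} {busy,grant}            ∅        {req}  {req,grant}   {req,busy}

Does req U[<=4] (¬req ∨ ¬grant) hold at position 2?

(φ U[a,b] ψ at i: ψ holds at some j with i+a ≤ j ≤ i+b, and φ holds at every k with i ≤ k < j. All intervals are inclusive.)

Need some j in [2,6] with (¬req ∨ ¬grant), and req at every k in [2,j-1].
  j=2: (¬req ∨ ¬grant) holds; no prefix to check → satisfied.

Yes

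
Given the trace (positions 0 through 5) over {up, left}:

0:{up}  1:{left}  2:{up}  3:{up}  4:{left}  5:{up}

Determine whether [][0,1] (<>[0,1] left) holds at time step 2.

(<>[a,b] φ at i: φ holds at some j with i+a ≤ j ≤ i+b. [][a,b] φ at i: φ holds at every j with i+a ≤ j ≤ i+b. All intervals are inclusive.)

Check <>[0,1] left at every j in [2,3]:
  j=2: fails (none in [2,3])
  j=3: holds (witness at 4)
Fails at j=2 → formula fails.

Does not hold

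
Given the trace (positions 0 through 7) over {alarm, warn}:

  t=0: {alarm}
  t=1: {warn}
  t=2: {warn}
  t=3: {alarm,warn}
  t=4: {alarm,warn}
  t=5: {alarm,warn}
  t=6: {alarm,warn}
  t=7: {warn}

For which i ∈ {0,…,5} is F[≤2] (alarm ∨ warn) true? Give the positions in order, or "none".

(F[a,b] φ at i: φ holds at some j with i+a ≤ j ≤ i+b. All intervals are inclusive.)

Evaluate at each i in [0,5]:
  i=0: ✓ (witness j=0)
  i=1: ✓ (witness j=1)
  i=2: ✓ (witness j=2)
  i=3: ✓ (witness j=3)
  i=4: ✓ (witness j=4)
  i=5: ✓ (witness j=5)

0, 1, 2, 3, 4, 5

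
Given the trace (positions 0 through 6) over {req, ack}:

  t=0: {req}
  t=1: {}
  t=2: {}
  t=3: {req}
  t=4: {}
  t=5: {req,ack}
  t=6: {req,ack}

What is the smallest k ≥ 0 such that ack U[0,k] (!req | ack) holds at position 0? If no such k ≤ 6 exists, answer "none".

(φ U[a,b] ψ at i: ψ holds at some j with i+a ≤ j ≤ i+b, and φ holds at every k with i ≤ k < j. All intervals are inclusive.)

none

Need earliest j ≥ 0 with (!req | ack), and ack at every k in [0,j-1].
  j=0: rhs fails.
  j=1: rhs holds but lhs fails at k=0.
  j=2: rhs holds but lhs fails at k=0.
  j=3: rhs fails.
  j=4: rhs holds but lhs fails at k=0.
  j=5: rhs holds but lhs fails at k=0.
  j=6: rhs holds but lhs fails at k=0.
No witness within the range → none.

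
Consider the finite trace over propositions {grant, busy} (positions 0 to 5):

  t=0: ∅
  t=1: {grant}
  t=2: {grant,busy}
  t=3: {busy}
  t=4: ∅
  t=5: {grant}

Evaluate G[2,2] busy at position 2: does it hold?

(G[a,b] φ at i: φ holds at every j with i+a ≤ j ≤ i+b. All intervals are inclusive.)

No

Check busy at every j in [4,4]:
  j=4: false
Fails at j=4 → formula fails.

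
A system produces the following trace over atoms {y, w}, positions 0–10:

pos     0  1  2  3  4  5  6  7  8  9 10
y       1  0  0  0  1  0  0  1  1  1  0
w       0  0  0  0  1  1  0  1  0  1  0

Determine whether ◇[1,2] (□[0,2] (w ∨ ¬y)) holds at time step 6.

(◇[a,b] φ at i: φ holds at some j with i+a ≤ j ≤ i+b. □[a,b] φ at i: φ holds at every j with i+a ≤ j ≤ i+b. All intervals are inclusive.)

Check □[0,2] (w ∨ ¬y) at each j in [7,8]:
  j=7: fails at 8
  j=8: fails at 8
No position in the window satisfies it → formula fails.

Does not hold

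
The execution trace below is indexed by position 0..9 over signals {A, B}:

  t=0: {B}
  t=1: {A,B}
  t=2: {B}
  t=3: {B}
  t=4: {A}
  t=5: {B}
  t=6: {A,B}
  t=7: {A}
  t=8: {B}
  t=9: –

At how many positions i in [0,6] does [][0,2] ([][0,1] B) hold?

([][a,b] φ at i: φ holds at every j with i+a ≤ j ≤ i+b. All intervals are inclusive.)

1

Evaluate at each i in [0,6]:
  i=0: ✓ (all of [0,2])
  i=1: ✗ (fails at j=3)
  i=2: ✗ (fails at j=3)
  i=3: ✗ (fails at j=3)
  i=4: ✗ (fails at j=4)
  i=5: ✗ (fails at j=6)
  i=6: ✗ (fails at j=6)
Positions where it holds: {0} → 1.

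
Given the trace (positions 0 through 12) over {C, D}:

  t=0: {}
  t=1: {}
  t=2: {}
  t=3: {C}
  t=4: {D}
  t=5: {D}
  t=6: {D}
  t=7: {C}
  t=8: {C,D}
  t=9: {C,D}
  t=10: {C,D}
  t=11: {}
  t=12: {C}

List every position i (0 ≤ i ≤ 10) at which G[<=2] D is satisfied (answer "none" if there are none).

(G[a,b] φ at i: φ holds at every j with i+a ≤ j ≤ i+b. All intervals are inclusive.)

Evaluate at each i in [0,10]:
  i=0: ✗ (fails at j=0)
  i=1: ✗ (fails at j=1)
  i=2: ✗ (fails at j=2)
  i=3: ✗ (fails at j=3)
  i=4: ✓ (all of [4,6])
  i=5: ✗ (fails at j=7)
  i=6: ✗ (fails at j=7)
  i=7: ✗ (fails at j=7)
  i=8: ✓ (all of [8,10])
  i=9: ✗ (fails at j=11)
  i=10: ✗ (fails at j=11)

4, 8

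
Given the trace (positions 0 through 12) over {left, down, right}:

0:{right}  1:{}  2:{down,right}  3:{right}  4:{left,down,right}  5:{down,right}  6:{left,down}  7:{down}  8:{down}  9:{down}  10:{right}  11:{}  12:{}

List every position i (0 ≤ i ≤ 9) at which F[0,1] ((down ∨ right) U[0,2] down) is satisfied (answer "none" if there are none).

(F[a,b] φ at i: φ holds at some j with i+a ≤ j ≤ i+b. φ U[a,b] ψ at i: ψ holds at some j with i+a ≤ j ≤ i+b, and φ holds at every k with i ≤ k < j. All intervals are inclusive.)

1, 2, 3, 4, 5, 6, 7, 8, 9

Evaluate at each i in [0,9]:
  i=0: ✗ (none in [0,1])
  i=1: ✓ (witness j=2)
  i=2: ✓ (witness j=2)
  i=3: ✓ (witness j=3)
  i=4: ✓ (witness j=4)
  i=5: ✓ (witness j=5)
  i=6: ✓ (witness j=6)
  i=7: ✓ (witness j=7)
  i=8: ✓ (witness j=8)
  i=9: ✓ (witness j=9)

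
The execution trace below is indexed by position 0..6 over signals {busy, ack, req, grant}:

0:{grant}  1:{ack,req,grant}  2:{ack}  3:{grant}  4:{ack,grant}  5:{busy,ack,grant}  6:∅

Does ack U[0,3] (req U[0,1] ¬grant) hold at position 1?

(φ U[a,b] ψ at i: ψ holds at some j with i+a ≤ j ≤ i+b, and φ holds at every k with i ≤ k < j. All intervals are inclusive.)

True

Need some j in [1,4] with (req U[0,1] ¬grant), and ack at every k in [1,j-1].
  j=1: (req U[0,1] ¬grant) holds; no prefix to check → satisfied.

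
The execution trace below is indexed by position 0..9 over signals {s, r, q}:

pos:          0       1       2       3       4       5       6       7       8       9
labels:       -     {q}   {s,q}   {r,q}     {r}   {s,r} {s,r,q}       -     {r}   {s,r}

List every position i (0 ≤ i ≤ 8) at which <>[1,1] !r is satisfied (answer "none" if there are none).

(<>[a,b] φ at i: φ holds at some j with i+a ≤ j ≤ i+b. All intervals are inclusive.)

0, 1, 6

Evaluate at each i in [0,8]:
  i=0: ✓ (witness j=1)
  i=1: ✓ (witness j=2)
  i=2: ✗ (none in [3,3])
  i=3: ✗ (none in [4,4])
  i=4: ✗ (none in [5,5])
  i=5: ✗ (none in [6,6])
  i=6: ✓ (witness j=7)
  i=7: ✗ (none in [8,8])
  i=8: ✗ (none in [9,9])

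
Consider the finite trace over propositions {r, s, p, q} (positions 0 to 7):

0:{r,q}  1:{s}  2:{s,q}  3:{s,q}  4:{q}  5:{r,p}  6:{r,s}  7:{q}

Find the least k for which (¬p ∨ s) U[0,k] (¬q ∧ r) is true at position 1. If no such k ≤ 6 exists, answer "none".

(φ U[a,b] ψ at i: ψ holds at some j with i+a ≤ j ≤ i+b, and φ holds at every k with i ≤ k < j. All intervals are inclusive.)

Need earliest j ≥ 1 with (¬q ∧ r), and (¬p ∨ s) at every k in [1,j-1].
  j=1: rhs fails.
  j=2: rhs fails.
  j=3: rhs fails.
  j=4: rhs fails.
  j=5: rhs holds; lhs holds on [1,4]. k = 4.

4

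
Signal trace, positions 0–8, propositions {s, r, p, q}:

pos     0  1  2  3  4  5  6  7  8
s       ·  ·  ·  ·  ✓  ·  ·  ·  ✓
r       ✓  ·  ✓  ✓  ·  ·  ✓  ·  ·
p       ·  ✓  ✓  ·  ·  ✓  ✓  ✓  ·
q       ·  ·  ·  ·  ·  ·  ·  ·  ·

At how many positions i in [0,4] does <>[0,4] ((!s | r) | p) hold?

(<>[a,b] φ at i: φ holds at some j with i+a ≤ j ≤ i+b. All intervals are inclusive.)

5

Evaluate at each i in [0,4]:
  i=0: ✓ (witness j=0)
  i=1: ✓ (witness j=1)
  i=2: ✓ (witness j=2)
  i=3: ✓ (witness j=3)
  i=4: ✓ (witness j=5)
Positions where it holds: {0, 1, 2, 3, 4} → 5.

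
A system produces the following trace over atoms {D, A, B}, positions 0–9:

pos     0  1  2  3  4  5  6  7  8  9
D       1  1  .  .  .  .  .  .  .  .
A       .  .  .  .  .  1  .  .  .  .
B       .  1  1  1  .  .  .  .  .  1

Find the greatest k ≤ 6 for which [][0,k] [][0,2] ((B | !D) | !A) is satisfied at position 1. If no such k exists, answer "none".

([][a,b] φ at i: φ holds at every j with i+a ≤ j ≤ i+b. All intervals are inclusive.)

[][0,2] ((B | !D) | !A) must hold from j=1 onward; find where it first fails.
  j=1: holds
  j=2: holds
  j=3: holds
  j=4: holds
  j=5: holds
  j=6: holds
  j=7: holds
Holds through j=7; largest k = 6.

6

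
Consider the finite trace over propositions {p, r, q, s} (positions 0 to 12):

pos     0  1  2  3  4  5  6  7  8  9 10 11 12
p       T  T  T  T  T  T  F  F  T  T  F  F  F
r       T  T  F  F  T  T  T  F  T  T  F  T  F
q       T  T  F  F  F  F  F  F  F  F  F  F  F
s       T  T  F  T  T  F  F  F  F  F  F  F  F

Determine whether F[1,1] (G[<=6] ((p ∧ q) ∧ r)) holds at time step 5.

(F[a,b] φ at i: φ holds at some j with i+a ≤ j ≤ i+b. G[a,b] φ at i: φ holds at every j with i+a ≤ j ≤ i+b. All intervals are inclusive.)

False

Check G[<=6] ((p ∧ q) ∧ r) at each j in [6,6]:
  j=6: fails at 6
No position in the window satisfies it → formula fails.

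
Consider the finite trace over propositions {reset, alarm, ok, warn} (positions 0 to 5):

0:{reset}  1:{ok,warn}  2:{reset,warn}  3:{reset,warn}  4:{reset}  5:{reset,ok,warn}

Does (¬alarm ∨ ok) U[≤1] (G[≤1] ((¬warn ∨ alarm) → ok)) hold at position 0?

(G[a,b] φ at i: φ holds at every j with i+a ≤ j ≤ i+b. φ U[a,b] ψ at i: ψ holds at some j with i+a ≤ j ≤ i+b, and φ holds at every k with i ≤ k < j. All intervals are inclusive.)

Need some j in [0,1] with G[≤1] ((¬warn ∨ alarm) → ok), and (¬alarm ∨ ok) at every k in [0,j-1].
  j=0: G[≤1] ((¬warn ∨ alarm) → ok) — fails at 0.
  j=1: G[≤1] ((¬warn ∨ alarm) → ok) holds; (¬alarm ∨ ok) holds at every k in [0,0] → satisfied.

Yes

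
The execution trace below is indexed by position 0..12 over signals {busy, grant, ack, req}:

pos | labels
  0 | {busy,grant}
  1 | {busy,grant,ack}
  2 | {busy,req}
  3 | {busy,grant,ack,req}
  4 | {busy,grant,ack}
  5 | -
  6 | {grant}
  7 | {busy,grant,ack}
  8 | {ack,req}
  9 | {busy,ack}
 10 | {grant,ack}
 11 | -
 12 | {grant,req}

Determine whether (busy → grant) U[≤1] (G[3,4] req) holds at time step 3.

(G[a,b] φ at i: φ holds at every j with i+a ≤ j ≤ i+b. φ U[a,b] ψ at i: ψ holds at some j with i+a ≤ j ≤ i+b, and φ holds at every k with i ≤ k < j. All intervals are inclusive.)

False

Need some j in [3,4] with G[3,4] req, and (busy → grant) at every k in [3,j-1].
  j=3: G[3,4] req — fails at 6.
  j=4: G[3,4] req — fails at 7.
No j in the window works → until fails.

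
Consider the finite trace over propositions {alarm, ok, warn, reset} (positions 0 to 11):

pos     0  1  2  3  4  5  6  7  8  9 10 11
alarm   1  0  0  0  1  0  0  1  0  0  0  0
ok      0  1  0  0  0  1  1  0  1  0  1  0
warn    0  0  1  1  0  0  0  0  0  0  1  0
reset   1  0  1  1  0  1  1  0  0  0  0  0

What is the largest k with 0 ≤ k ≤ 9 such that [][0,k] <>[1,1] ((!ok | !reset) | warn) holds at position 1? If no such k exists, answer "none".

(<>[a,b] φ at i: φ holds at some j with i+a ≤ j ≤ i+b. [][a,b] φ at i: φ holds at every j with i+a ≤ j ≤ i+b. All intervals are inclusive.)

2

<>[1,1] ((!ok | !reset) | warn) must hold from j=1 onward; find where it first fails.
  j=1: holds
  j=2: holds
  j=3: holds
  j=4: fails
Holds on [1,3], so largest k = 2.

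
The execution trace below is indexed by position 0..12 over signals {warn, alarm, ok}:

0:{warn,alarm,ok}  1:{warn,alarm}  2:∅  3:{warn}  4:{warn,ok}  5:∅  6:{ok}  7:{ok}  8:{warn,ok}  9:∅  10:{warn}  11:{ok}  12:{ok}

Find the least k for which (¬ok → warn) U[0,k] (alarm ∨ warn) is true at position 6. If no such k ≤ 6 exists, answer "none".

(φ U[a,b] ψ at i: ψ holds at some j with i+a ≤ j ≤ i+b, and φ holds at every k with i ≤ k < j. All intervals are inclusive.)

2

Need earliest j ≥ 6 with (alarm ∨ warn), and (¬ok → warn) at every k in [6,j-1].
  j=6: rhs fails.
  j=7: rhs fails.
  j=8: rhs holds; lhs holds on [6,7]. k = 2.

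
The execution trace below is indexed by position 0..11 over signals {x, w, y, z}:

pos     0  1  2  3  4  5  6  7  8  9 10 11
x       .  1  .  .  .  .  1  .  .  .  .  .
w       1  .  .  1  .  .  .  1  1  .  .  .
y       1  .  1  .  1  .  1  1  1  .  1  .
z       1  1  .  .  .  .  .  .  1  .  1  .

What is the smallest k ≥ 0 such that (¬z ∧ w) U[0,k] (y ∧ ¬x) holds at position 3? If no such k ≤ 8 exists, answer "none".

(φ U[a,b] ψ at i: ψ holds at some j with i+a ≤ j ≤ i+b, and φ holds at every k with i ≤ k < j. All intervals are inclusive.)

Need earliest j ≥ 3 with (y ∧ ¬x), and (¬z ∧ w) at every k in [3,j-1].
  j=3: rhs fails.
  j=4: rhs holds; lhs holds on [3,3]. k = 1.

1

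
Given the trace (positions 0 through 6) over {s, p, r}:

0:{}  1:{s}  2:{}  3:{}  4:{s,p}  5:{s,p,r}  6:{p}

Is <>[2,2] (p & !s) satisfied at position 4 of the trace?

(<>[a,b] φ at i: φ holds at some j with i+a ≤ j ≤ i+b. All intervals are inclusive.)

True

Check (p & !s) at each j in [6,6]:
  j=6: true
Found at j=6 → formula holds.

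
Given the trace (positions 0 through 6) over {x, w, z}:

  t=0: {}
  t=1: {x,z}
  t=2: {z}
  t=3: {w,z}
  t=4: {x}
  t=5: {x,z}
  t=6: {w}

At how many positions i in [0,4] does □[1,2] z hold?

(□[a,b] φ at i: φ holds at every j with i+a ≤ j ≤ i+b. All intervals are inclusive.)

2

Evaluate at each i in [0,4]:
  i=0: ✓ (all of [1,2])
  i=1: ✓ (all of [2,3])
  i=2: ✗ (fails at j=4)
  i=3: ✗ (fails at j=4)
  i=4: ✗ (fails at j=6)
Positions where it holds: {0, 1} → 2.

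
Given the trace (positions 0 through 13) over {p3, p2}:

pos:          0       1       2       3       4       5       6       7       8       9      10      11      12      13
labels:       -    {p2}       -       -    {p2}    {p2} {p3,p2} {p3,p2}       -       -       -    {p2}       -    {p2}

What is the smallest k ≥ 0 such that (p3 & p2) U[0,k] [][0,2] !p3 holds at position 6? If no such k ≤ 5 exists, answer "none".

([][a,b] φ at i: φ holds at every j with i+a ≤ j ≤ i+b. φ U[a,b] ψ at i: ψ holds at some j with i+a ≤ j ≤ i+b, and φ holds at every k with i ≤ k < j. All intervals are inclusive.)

Need earliest j ≥ 6 with [][0,2] !p3, and (p3 & p2) at every k in [6,j-1].
  j=6: rhs fails.
  j=7: rhs fails.
  j=8: rhs holds; lhs holds on [6,7]. k = 2.

2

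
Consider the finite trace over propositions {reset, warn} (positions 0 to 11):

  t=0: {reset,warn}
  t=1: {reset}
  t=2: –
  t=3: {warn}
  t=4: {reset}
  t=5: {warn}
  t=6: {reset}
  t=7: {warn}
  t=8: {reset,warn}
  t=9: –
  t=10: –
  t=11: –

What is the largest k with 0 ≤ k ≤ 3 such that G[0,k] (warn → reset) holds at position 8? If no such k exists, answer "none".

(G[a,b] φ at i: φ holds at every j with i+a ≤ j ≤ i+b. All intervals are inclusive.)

(warn → reset) must hold from j=8 onward; find where it first fails.
  j=8: holds
  j=9: holds
  j=10: holds
  j=11: holds
Holds through j=11; largest k = 3.

3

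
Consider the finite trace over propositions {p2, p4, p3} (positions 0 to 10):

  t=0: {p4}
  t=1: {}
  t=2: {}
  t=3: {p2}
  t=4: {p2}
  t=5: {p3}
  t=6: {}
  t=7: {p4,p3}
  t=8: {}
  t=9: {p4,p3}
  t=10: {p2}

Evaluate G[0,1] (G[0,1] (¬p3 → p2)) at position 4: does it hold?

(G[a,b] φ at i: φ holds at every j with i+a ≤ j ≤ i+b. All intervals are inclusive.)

Check G[0,1] (¬p3 → p2) at every j in [4,5]:
  j=4: holds on [4,5]
  j=5: fails at 6
Fails at j=5 → formula fails.

False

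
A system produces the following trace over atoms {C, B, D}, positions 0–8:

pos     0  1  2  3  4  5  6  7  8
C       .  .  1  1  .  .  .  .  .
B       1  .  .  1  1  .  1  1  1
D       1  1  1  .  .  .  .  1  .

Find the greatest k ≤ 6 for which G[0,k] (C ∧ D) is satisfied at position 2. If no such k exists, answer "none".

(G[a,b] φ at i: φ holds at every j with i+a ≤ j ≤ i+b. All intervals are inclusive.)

(C ∧ D) must hold from j=2 onward; find where it first fails.
  j=2: holds
  j=3: fails
Holds on [2,2], so largest k = 0.

0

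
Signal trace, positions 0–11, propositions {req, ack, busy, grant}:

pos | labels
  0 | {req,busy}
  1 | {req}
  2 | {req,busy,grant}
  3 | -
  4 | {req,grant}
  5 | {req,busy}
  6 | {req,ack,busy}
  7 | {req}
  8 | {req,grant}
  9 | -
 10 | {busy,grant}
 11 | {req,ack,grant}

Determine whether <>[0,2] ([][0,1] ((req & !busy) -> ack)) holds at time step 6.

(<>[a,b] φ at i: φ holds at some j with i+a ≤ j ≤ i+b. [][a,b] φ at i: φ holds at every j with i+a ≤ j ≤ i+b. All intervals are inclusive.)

Check [][0,1] ((req & !busy) -> ack) at each j in [6,8]:
  j=6: fails at 7
  j=7: fails at 7
  j=8: fails at 8
No position in the window satisfies it → formula fails.

False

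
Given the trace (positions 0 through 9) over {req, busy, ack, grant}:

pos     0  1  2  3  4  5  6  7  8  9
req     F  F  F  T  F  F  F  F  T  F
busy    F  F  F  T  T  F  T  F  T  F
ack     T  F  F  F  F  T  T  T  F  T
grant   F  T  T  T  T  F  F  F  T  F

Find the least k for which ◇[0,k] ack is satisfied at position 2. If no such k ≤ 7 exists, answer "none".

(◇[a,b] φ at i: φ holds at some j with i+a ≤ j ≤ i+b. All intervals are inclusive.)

Scan j = 2,3,… for ack:
  j=2: fails
  j=3: fails
  j=4: fails
  j=5: holds
First hit at j=5, so smallest k = 5-2 = 3.

3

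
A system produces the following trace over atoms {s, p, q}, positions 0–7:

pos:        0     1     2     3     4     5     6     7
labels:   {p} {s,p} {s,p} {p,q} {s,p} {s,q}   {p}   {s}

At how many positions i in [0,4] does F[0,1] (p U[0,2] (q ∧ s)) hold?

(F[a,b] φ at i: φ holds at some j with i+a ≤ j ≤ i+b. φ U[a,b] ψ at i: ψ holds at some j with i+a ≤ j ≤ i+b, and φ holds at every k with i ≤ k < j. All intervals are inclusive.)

Evaluate at each i in [0,4]:
  i=0: ✗ (none in [0,1])
  i=1: ✗ (none in [1,2])
  i=2: ✓ (witness j=3)
  i=3: ✓ (witness j=3)
  i=4: ✓ (witness j=4)
Positions where it holds: {2, 3, 4} → 3.

3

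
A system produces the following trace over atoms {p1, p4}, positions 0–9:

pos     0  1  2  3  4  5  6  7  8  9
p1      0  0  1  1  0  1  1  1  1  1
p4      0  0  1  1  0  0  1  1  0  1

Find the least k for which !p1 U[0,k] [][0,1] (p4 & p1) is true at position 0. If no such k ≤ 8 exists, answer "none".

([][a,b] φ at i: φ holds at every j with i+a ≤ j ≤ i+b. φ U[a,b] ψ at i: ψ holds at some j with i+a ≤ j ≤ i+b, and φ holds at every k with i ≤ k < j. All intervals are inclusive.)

2

Need earliest j ≥ 0 with [][0,1] (p4 & p1), and !p1 at every k in [0,j-1].
  j=0: rhs fails.
  j=1: rhs fails.
  j=2: rhs holds; lhs holds on [0,1]. k = 2.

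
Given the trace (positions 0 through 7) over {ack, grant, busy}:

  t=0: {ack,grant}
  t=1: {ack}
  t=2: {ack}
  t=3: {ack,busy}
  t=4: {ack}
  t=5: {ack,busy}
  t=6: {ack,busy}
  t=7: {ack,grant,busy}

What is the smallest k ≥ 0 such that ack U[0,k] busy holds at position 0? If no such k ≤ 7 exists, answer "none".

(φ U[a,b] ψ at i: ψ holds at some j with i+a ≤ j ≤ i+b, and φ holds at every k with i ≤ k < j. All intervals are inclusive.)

3

Need earliest j ≥ 0 with busy, and ack at every k in [0,j-1].
  j=0: rhs fails.
  j=1: rhs fails.
  j=2: rhs fails.
  j=3: rhs holds; lhs holds on [0,2]. k = 3.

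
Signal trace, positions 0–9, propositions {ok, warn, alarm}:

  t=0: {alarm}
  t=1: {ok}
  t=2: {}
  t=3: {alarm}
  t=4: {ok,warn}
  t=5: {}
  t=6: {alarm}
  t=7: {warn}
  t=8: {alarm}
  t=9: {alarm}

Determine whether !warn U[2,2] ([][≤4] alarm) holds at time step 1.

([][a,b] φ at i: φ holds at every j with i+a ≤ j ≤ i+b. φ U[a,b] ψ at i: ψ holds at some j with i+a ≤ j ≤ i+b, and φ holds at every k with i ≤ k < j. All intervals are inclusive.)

Need some j in [3,3] with [][≤4] alarm, and !warn at every k in [1,j-1].
  j=3: [][≤4] alarm — fails at 4.
No j in the window works → until fails.

No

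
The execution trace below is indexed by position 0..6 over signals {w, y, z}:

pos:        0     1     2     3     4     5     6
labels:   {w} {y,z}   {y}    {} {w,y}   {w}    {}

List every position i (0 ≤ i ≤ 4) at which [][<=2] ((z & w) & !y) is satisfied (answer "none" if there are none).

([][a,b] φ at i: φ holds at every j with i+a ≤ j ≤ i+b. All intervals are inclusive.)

Evaluate at each i in [0,4]:
  i=0: ✗ (fails at j=0)
  i=1: ✗ (fails at j=1)
  i=2: ✗ (fails at j=2)
  i=3: ✗ (fails at j=3)
  i=4: ✗ (fails at j=4)

none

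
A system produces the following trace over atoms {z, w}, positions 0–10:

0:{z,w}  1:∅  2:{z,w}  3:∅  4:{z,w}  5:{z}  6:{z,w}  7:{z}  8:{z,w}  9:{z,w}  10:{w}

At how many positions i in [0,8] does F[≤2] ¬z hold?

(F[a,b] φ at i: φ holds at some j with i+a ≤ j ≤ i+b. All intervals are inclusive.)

5

Evaluate at each i in [0,8]:
  i=0: ✓ (witness j=1)
  i=1: ✓ (witness j=1)
  i=2: ✓ (witness j=3)
  i=3: ✓ (witness j=3)
  i=4: ✗ (none in [4,6])
  i=5: ✗ (none in [5,7])
  i=6: ✗ (none in [6,8])
  i=7: ✗ (none in [7,9])
  i=8: ✓ (witness j=10)
Positions where it holds: {0, 1, 2, 3, 8} → 5.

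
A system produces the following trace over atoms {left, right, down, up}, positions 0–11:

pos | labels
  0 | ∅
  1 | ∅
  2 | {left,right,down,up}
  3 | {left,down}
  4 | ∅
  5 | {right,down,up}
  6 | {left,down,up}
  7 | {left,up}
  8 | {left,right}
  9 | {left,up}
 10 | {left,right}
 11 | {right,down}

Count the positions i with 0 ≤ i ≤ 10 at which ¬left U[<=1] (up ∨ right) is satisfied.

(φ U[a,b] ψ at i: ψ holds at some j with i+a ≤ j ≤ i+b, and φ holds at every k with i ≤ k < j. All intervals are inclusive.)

Evaluate at each i in [0,10]:
  i=0: ✗ (no rhs in [0,1])
  i=1: ✓ (rhs at j=2; lhs holds on [1,1])
  i=2: ✓ (rhs at j=2)
  i=3: ✗ (no rhs in [3,4])
  i=4: ✓ (rhs at j=5; lhs holds on [4,4])
  i=5: ✓ (rhs at j=5)
  i=6: ✓ (rhs at j=6)
  i=7: ✓ (rhs at j=7)
  i=8: ✓ (rhs at j=8)
  i=9: ✓ (rhs at j=9)
  i=10: ✓ (rhs at j=10)
Positions where it holds: {1, 2, 4, 5, 6, 7, 8, 9, 10} → 9.

9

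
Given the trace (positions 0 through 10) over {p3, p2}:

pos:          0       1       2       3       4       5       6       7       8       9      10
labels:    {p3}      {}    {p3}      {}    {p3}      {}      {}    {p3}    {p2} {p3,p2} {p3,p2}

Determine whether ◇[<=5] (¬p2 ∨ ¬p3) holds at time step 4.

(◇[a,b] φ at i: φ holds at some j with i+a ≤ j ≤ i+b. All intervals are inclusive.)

Check (¬p2 ∨ ¬p3) at each j in [4,9]:
  j=4: true
  j=5: true
  j=6: true
  j=7: true
  j=8: true
  j=9: false
Found at j=4 → formula holds.

Yes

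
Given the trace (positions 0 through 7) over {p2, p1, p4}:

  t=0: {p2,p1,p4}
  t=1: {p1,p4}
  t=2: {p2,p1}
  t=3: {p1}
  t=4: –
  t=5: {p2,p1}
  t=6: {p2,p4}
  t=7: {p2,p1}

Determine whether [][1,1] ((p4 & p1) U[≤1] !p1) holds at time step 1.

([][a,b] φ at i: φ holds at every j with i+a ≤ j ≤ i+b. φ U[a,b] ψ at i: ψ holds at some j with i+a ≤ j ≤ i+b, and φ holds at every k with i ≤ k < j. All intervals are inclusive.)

Does not hold

Check ((p4 & p1) U[≤1] !p1) at every j in [2,2]:
  j=2: fails
Fails at j=2 → formula fails.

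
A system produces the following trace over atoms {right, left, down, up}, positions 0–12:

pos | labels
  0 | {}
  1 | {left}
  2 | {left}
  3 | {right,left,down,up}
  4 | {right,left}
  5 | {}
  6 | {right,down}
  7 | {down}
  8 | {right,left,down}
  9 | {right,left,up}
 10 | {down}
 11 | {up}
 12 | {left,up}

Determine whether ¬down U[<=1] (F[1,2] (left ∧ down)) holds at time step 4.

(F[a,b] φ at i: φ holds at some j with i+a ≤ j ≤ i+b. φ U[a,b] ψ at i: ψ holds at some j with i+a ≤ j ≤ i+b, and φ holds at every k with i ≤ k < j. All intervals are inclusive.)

No

Need some j in [4,5] with F[1,2] (left ∧ down), and ¬down at every k in [4,j-1].
  j=4: F[1,2] (left ∧ down) — fails (none in [5,6]).
  j=5: F[1,2] (left ∧ down) — fails (none in [6,7]).
No j in the window works → until fails.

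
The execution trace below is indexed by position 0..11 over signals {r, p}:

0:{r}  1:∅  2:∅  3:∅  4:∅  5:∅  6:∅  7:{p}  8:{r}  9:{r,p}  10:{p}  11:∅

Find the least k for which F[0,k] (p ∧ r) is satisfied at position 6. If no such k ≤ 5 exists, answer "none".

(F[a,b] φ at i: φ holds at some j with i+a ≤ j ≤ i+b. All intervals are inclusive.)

Scan j = 6,7,… for (p ∧ r):
  j=6: fails
  j=7: fails
  j=8: fails
  j=9: holds
First hit at j=9, so smallest k = 9-6 = 3.

3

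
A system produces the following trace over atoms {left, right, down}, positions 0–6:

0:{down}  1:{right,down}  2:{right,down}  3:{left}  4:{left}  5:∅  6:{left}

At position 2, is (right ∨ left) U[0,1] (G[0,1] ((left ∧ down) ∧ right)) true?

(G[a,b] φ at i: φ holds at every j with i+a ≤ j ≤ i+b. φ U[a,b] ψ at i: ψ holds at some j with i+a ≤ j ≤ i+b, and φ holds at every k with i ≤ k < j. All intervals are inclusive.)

False

Need some j in [2,3] with G[0,1] ((left ∧ down) ∧ right), and (right ∨ left) at every k in [2,j-1].
  j=2: G[0,1] ((left ∧ down) ∧ right) — fails at 2.
  j=3: G[0,1] ((left ∧ down) ∧ right) — fails at 3.
No j in the window works → until fails.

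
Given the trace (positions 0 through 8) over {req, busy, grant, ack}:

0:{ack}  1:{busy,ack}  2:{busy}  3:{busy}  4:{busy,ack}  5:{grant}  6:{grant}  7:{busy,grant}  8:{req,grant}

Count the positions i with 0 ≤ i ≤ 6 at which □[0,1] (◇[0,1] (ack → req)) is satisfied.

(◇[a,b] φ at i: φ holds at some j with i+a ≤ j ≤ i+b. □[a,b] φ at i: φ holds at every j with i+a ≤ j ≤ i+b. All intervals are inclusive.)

Evaluate at each i in [0,6]:
  i=0: ✗ (fails at j=0)
  i=1: ✓ (all of [1,2])
  i=2: ✓ (all of [2,3])
  i=3: ✓ (all of [3,4])
  i=4: ✓ (all of [4,5])
  i=5: ✓ (all of [5,6])
  i=6: ✓ (all of [6,7])
Positions where it holds: {1, 2, 3, 4, 5, 6} → 6.

6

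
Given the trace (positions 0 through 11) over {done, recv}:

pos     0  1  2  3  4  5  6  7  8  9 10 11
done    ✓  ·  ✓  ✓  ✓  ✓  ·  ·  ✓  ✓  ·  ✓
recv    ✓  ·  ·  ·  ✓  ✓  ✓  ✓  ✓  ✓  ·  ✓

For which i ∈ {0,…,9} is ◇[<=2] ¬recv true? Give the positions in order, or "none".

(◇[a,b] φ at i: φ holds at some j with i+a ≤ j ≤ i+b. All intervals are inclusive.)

Evaluate at each i in [0,9]:
  i=0: ✓ (witness j=1)
  i=1: ✓ (witness j=1)
  i=2: ✓ (witness j=2)
  i=3: ✓ (witness j=3)
  i=4: ✗ (none in [4,6])
  i=5: ✗ (none in [5,7])
  i=6: ✗ (none in [6,8])
  i=7: ✗ (none in [7,9])
  i=8: ✓ (witness j=10)
  i=9: ✓ (witness j=10)

0, 1, 2, 3, 8, 9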